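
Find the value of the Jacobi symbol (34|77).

-1

Pull out 2: since 77 ≡ 5 (mod 8), (2/77) = -1.
Reciprocity: 17 ≡ 1 and 77 ≡ 1 (mod 4), so (17/77) = +(77/17).
Reduce top mod 17: now compute (9/17).
Reciprocity: 9 ≡ 1 and 17 ≡ 1 (mod 4), so (9/17) = +(17/9).
Reduce top mod 9: now compute (8/9).
Pull out 2^3: since 9 ≡ 1 (mod 8), (2/9) = +1, so (2/9)^3 = +1.
Reached (1/9) = 1. Collecting the sign flips along the way, the symbol is -1.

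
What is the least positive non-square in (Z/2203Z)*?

2

(2/2203) = −1, so 2 is the smallest positive non-residue mod 2203.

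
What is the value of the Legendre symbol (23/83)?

1

Euler's criterion: (23/83) ≡ 23^41 (mod 83).
23^2 ≡ 31 (mod 83)
23^4 ≡ 48 (mod 83)
23^8 ≡ 63 (mod 83)
23^16 ≡ 68 (mod 83)
23^32 ≡ 59 (mod 83)
23^41 = 23^(32+8+1) ≡ 1 (mod 83).
Result is 1, so (23/83) = 1.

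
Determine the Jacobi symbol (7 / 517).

-1

Reciprocity: 7 ≡ 3 and 517 ≡ 1 (mod 4), so (7/517) = +(517/7).
Reduce top mod 7: now compute (6/7).
Pull out 2: since 7 ≡ 7 (mod 8), (2/7) = +1.
Reciprocity: 3 ≡ 3 and 7 ≡ 3 (mod 4), so (3/7) = −(7/3).
Reduce top mod 3: now compute (1/3).
Reached (1/3) = 1. Collecting the sign flips along the way, the symbol is -1.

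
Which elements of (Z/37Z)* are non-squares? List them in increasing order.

2 5 6 8 13 14 15 17 18 19 20 22 23 24 29 31 32 35

Square k = 1,…,18 (k and 37−k give the same square):
1²=1, 2²=4, 3²=9, 4²=16, 5²=25, 6²=36, 7²≡12, 8²≡27, 9²≡7, 10²≡26, 11²≡10, 12²≡33, 13²≡21, 14²≡11, 15²≡3, 16²≡34, 17²≡30, 18²≡28 (mod 37).
The residues are {1, 3, 4, 7, 9, 10, 11, 12, 16, 21, 25, 26, 27, 28, 30, 33, 34, 36}; the non-residues are the remaining 18 nonzero classes.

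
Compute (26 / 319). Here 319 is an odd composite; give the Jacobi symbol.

Pull out 2: since 319 ≡ 7 (mod 8), (2/319) = +1.
Reciprocity: 13 ≡ 1 and 319 ≡ 3 (mod 4), so (13/319) = +(319/13).
Reduce top mod 13: now compute (7/13).
Reciprocity: 7 ≡ 3 and 13 ≡ 1 (mod 4), so (7/13) = +(13/7).
Reduce top mod 7: now compute (6/7).
Pull out 2: since 7 ≡ 7 (mod 8), (2/7) = +1.
Reciprocity: 3 ≡ 3 and 7 ≡ 3 (mod 4), so (3/7) = −(7/3).
Reduce top mod 3: now compute (1/3).
Reached (1/3) = 1. Collecting the sign flips along the way, the symbol is -1.

-1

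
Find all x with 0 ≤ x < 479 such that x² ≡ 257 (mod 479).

89, 390

Since 479 ≡ 3 (mod 4), a square root of 257 is 257^((479+1)/4) = 257^120 mod 479.
Repeated squaring: 257^2≡426, 257^4≡414, 257^8≡393, 257^16≡211, 257^32≡453, 257^64≡197 (mod 479).
257^120 = 257^(64+32+16+8) ≡ 89 (mod 479).
Check: 89² = 7921 ≡ 257 (mod 479). The two roots are 89 and 390.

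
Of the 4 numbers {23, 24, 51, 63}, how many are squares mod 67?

(23/67) = +1 → QR.
(24/67) = +1 → QR.
(51/67) = -1 → non-residue.
(63/67) = -1 → non-residue.
Total quadratic residues among the 4: 2.

2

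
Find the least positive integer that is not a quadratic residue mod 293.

(2/293) = −1, so 2 is the smallest positive non-residue mod 293.

2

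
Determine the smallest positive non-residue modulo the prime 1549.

2

(2/1549) = −1, so 2 is the smallest positive non-residue mod 1549.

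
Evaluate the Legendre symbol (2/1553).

1

Pull out 2: since 1553 ≡ 1 (mod 8), (2/1553) = +1.
Reached (1/1553) = 1. Collecting the sign flips along the way, the symbol is +1.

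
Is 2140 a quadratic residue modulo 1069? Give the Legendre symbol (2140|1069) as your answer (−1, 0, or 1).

First reduce: 2140 ≡ 2 (mod 1069).
Pull out 2: since 1069 ≡ 5 (mod 8), (2/1069) = -1.
Reached (1/1069) = 1. Collecting the sign flips along the way, the symbol is -1.

-1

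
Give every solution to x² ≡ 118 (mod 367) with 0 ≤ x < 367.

Since 367 ≡ 3 (mod 4), a square root of 118 is 118^((367+1)/4) = 118^92 mod 367.
Repeated squaring: 118^2≡345, 118^4≡117, 118^8≡110, 118^16≡356, 118^32≡121, 118^64≡328 (mod 367).
118^92 = 118^(64+16+8+4) ≡ 82 (mod 367).
Check: 82² = 6724 ≡ 118 (mod 367). The two roots are 82 and 285.

82, 285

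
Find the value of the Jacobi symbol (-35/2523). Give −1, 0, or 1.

1

First reduce: -35 ≡ 2488 (mod 2523).
Pull out 2^3: since 2523 ≡ 3 (mod 8), (2/2523) = -1, so (2/2523)^3 = -1.
Reciprocity: 311 ≡ 3 and 2523 ≡ 3 (mod 4), so (311/2523) = −(2523/311).
Reduce top mod 311: now compute (35/311).
Reciprocity: 35 ≡ 3 and 311 ≡ 3 (mod 4), so (35/311) = −(311/35).
Reduce top mod 35: now compute (31/35).
Reciprocity: 31 ≡ 3 and 35 ≡ 3 (mod 4), so (31/35) = −(35/31).
Reduce top mod 31: now compute (4/31).
Pull out 2^2: since 31 ≡ 7 (mod 8), (2/31) = +1, so (2/31)^2 = +1.
Reached (1/31) = 1. Collecting the sign flips along the way, the symbol is +1.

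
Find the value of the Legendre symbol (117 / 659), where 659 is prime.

1

Reciprocity: 117 ≡ 1 and 659 ≡ 3 (mod 4), so (117/659) = +(659/117).
Reduce top mod 117: now compute (74/117).
Pull out 2: since 117 ≡ 5 (mod 8), (2/117) = -1.
Reciprocity: 37 ≡ 1 and 117 ≡ 1 (mod 4), so (37/117) = +(117/37).
Reduce top mod 37: now compute (6/37).
Pull out 2: since 37 ≡ 5 (mod 8), (2/37) = -1.
Reciprocity: 3 ≡ 3 and 37 ≡ 1 (mod 4), so (3/37) = +(37/3).
Reduce top mod 3: now compute (1/3).
Reached (1/3) = 1. Collecting the sign flips along the way, the symbol is +1.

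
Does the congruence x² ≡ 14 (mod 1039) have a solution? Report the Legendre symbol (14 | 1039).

1

Pull out 2: since 1039 ≡ 7 (mod 8), (2/1039) = +1.
Reciprocity: 7 ≡ 3 and 1039 ≡ 3 (mod 4), so (7/1039) = −(1039/7).
Reduce top mod 7: now compute (3/7).
Reciprocity: 3 ≡ 3 and 7 ≡ 3 (mod 4), so (3/7) = −(7/3).
Reduce top mod 3: now compute (1/3).
Reached (1/3) = 1. Collecting the sign flips along the way, the symbol is +1.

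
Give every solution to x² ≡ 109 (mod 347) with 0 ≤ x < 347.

86, 261

Since 347 ≡ 3 (mod 4), a square root of 109 is 109^((347+1)/4) = 109^87 mod 347.
Repeated squaring: 109^2≡83, 109^4≡296, 109^8≡172, 109^16≡89, 109^32≡287, 109^64≡130 (mod 347).
109^87 = 109^(64+16+4+2+1) ≡ 261 (mod 347).
Check: 261² = 68121 ≡ 109 (mod 347). The two roots are 86 and 261.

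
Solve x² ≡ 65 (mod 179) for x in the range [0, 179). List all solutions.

Since 179 ≡ 3 (mod 4), a square root of 65 is 65^((179+1)/4) = 65^45 mod 179.
Repeated squaring: 65^2≡108, 65^4≡29, 65^8≡125, 65^16≡52, 65^32≡19 (mod 179).
65^45 = 65^(32+8+4+1) ≡ 85 (mod 179).
Check: 85² = 7225 ≡ 65 (mod 179). The two roots are 85 and 94.

85, 94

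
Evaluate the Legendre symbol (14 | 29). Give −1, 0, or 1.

Euler's criterion: (14/29) ≡ 14^14 (mod 29).
14^2 ≡ 22 (mod 29)
14^4 ≡ 20 (mod 29)
14^8 ≡ 23 (mod 29)
14^14 = 14^(8+4+2) ≡ 28 (mod 29).
Result is 28 ≡ −1, so (14/29) = −1.

-1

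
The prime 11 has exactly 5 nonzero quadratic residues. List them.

Square k = 1,…,5 (k and 11−k give the same square):
1²=1, 2²=4, 3²=9, 4²≡5, 5²≡3 (mod 11).
So the quadratic residues mod 11 are {1, 3, 4, 5, 9}.

1,3,4,5,9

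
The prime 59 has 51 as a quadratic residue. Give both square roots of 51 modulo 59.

13, 46

Since 59 ≡ 3 (mod 4), a square root of 51 is 51^((59+1)/4) = 51^15 mod 59.
Repeated squaring: 51^2≡5, 51^4≡25, 51^8≡35 (mod 59).
51^15 = 51^(8+4+2+1) ≡ 46 (mod 59).
Check: 46² = 2116 ≡ 51 (mod 59). The two roots are 13 and 46.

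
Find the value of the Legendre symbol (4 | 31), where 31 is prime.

1

Euler's criterion: (4/31) ≡ 4^15 (mod 31).
4^2 ≡ 16 (mod 31)
4^4 ≡ 8 (mod 31)
4^8 ≡ 2 (mod 31)
4^15 = 4^(8+4+2+1) ≡ 1 (mod 31).
Result is 1, so (4/31) = 1.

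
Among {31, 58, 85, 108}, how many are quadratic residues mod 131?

(31/131) = -1 → non-residue.
(58/131) = +1 → QR.
(85/131) = -1 → non-residue.
(108/131) = +1 → QR.
Total quadratic residues among the 4: 2.

2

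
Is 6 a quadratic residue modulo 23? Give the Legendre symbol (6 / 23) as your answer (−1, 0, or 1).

Euler's criterion: (6/23) ≡ 6^11 (mod 23).
6^2 ≡ 13 (mod 23)
6^4 ≡ 8 (mod 23)
6^8 ≡ 18 (mod 23)
6^11 = 6^(8+2+1) ≡ 1 (mod 23).
Result is 1, so (6/23) = 1.

1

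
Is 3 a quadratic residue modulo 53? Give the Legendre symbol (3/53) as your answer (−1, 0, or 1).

Reciprocity: 3 ≡ 3 and 53 ≡ 1 (mod 4), so (3/53) = +(53/3).
Reduce top mod 3: now compute (2/3).
Pull out 2: since 3 ≡ 3 (mod 8), (2/3) = -1.
Reached (1/3) = 1. Collecting the sign flips along the way, the symbol is -1.

-1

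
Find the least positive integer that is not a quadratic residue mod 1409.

(2/1409) = +1, so 2 is a residue.
(3/1409) = −1, so 3 is the smallest positive non-residue mod 1409.

3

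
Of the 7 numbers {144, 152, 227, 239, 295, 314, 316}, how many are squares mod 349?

3

(144/349) = +1 → QR.
(152/349) = -1 → non-residue.
(227/349) = +1 → QR.
(239/349) = +1 → QR.
(295/349) = -1 → non-residue.
(314/349) = -1 → non-residue.
(316/349) = -1 → non-residue.
Total quadratic residues among the 7: 3.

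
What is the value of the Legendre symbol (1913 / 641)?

1

Euler's criterion: (1913/641) ≡ 631^320 (mod 641).
631^2 ≡ 100 (mod 641)
631^4 ≡ 385 (mod 641)
631^8 ≡ 154 (mod 641)
631^16 ≡ 640 (mod 641)
631^32 ≡ 1 (mod 641)
631^64 ≡ 1 (mod 641)
631^128 ≡ 1 (mod 641)
631^256 ≡ 1 (mod 641)
631^320 = 631^(256+64) ≡ 1 (mod 641).
Result is 1, so (1913/641) = 1.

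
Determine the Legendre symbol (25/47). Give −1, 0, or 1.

1

Reciprocity: 25 ≡ 1 and 47 ≡ 3 (mod 4), so (25/47) = +(47/25).
Reduce top mod 25: now compute (22/25).
Pull out 2: since 25 ≡ 1 (mod 8), (2/25) = +1.
Reciprocity: 11 ≡ 3 and 25 ≡ 1 (mod 4), so (11/25) = +(25/11).
Reduce top mod 11: now compute (3/11).
Reciprocity: 3 ≡ 3 and 11 ≡ 3 (mod 4), so (3/11) = −(11/3).
Reduce top mod 3: now compute (2/3).
Pull out 2: since 3 ≡ 3 (mod 8), (2/3) = -1.
Reached (1/3) = 1. Collecting the sign flips along the way, the symbol is +1.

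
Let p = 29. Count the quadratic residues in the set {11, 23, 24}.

2

(11/29) = -1 → non-residue.
(23/29) = +1 → QR.
(24/29) = +1 → QR.
Total quadratic residues among the 3: 2.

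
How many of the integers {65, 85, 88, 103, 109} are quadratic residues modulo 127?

2

(65/127) = -1 → non-residue.
(85/127) = -1 → non-residue.
(88/127) = +1 → QR.
(103/127) = +1 → QR.
(109/127) = -1 → non-residue.
Total quadratic residues among the 5: 2.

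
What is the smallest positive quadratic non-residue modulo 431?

7

(2/431) = +1, so 2 is a residue.
(3/431) = +1, so 3 is a residue.
(4/431) = +1, so 4 is a residue.
(5/431) = +1, so 5 is a residue.
(6/431) = +1, so 6 is a residue.
(7/431) = −1, so 7 is the smallest positive non-residue mod 431.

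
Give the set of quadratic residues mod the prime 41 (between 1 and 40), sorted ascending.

1,2,4,5,8,9,10,16,18,20,21,23,25,31,32,33,36,37,39,40

Square k = 1,…,20 (k and 41−k give the same square):
1²=1, 2²=4, 3²=9, 4²=16, 5²=25, 6²=36, 7²≡8, 8²≡23, 9²≡40, 10²≡18, 11²≡39, 12²≡21, 13²≡5, 14²≡32, 15²≡20, 16²≡10, 17²≡2, 18²≡37, 19²≡33, 20²≡31 (mod 41).
So the quadratic residues mod 41 are {1, 2, 4, 5, 8, 9, 10, 16, 18, 20, 21, 23, 25, 31, 32, 33, 36, 37, 39, 40}.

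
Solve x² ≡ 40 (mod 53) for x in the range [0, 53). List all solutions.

26, 27

53 ≡ 1 (mod 4), so we find a root by search.
Trying successive values, 26² = 676 ≡ 40 (mod 53). The other root is 53 − 26 = 27.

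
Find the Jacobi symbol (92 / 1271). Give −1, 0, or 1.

-1

Pull out 2^2: since 1271 ≡ 7 (mod 8), (2/1271) = +1, so (2/1271)^2 = +1.
Reciprocity: 23 ≡ 3 and 1271 ≡ 3 (mod 4), so (23/1271) = −(1271/23).
Reduce top mod 23: now compute (6/23).
Pull out 2: since 23 ≡ 7 (mod 8), (2/23) = +1.
Reciprocity: 3 ≡ 3 and 23 ≡ 3 (mod 4), so (3/23) = −(23/3).
Reduce top mod 3: now compute (2/3).
Pull out 2: since 3 ≡ 3 (mod 8), (2/3) = -1.
Reached (1/3) = 1. Collecting the sign flips along the way, the symbol is -1.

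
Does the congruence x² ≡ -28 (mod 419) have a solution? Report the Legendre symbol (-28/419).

-1

First reduce: -28 ≡ 391 (mod 419).
Reciprocity: 391 ≡ 3 and 419 ≡ 3 (mod 4), so (391/419) = −(419/391).
Reduce top mod 391: now compute (28/391).
Pull out 2^2: since 391 ≡ 7 (mod 8), (2/391) = +1, so (2/391)^2 = +1.
Reciprocity: 7 ≡ 3 and 391 ≡ 3 (mod 4), so (7/391) = −(391/7).
Reduce top mod 7: now compute (6/7).
Pull out 2: since 7 ≡ 7 (mod 8), (2/7) = +1.
Reciprocity: 3 ≡ 3 and 7 ≡ 3 (mod 4), so (3/7) = −(7/3).
Reduce top mod 3: now compute (1/3).
Reached (1/3) = 1. Collecting the sign flips along the way, the symbol is -1.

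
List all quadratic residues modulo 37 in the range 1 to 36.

1,3,4,7,9,10,11,12,16,21,25,26,27,28,30,33,34,36

Square k = 1,…,18 (k and 37−k give the same square):
1²=1, 2²=4, 3²=9, 4²=16, 5²=25, 6²=36, 7²≡12, 8²≡27, 9²≡7, 10²≡26, 11²≡10, 12²≡33, 13²≡21, 14²≡11, 15²≡3, 16²≡34, 17²≡30, 18²≡28 (mod 37).
So the quadratic residues mod 37 are {1, 3, 4, 7, 9, 10, 11, 12, 16, 21, 25, 26, 27, 28, 30, 33, 34, 36}.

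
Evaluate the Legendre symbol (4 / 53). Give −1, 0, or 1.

Pull out 2^2: since 53 ≡ 5 (mod 8), (2/53) = -1, so (2/53)^2 = +1.
Reached (1/53) = 1. Collecting the sign flips along the way, the symbol is +1.

1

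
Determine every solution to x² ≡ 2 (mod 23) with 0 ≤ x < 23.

Since 23 ≡ 3 (mod 4), a square root of 2 is 2^((23+1)/4) = 2^6 mod 23.
Repeated squaring: 2^2≡4, 2^4≡16 (mod 23).
2^6 = 2^(4+2) ≡ 18 (mod 23).
Check: 18² = 324 ≡ 2 (mod 23). The two roots are 5 and 18.

5, 18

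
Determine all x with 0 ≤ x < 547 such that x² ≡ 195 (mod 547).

Since 547 ≡ 3 (mod 4), a square root of 195 is 195^((547+1)/4) = 195^137 mod 547.
Repeated squaring: 195^2≡282, 195^4≡209, 195^8≡468, 195^16≡224, 195^32≡399, 195^64≡24, 195^128≡29 (mod 547).
195^137 = 195^(128+8+1) ≡ 154 (mod 547).
Check: 154² = 23716 ≡ 195 (mod 547). The two roots are 154 and 393.

154, 393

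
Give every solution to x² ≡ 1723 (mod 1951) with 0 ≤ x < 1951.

75, 1876

Since 1951 ≡ 3 (mod 4), a square root of 1723 is 1723^((1951+1)/4) = 1723^488 mod 1951.
Repeated squaring: 1723^2≡1258, 1723^4≡303, 1723^8≡112, 1723^16≡838, 1723^32≡1835, 1723^64≡1750, 1723^128≡1381, 1723^256≡1034 (mod 1951).
1723^488 = 1723^(256+128+64+32+8) ≡ 1876 (mod 1951).
Check: 1876² = 3519376 ≡ 1723 (mod 1951). The two roots are 75 and 1876.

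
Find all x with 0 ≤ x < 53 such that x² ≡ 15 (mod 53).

11, 42

53 ≡ 1 (mod 4), so we find a root by search.
Trying successive values, 11² = 121 ≡ 15 (mod 53). The other root is 53 − 11 = 42.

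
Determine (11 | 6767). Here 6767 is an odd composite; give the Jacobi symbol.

Reciprocity: 11 ≡ 3 and 6767 ≡ 3 (mod 4), so (11/6767) = −(6767/11).
Reduce top mod 11: now compute (2/11).
Pull out 2: since 11 ≡ 3 (mod 8), (2/11) = -1.
Reached (1/11) = 1. Collecting the sign flips along the way, the symbol is +1.

1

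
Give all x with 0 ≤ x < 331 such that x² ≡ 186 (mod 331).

67, 264

Since 331 ≡ 3 (mod 4), a square root of 186 is 186^((331+1)/4) = 186^83 mod 331.
Repeated squaring: 186^2≡172, 186^4≡125, 186^8≡68, 186^16≡321, 186^32≡100, 186^64≡70 (mod 331).
186^83 = 186^(64+16+2+1) ≡ 67 (mod 331).
Check: 67² = 4489 ≡ 186 (mod 331). The two roots are 67 and 264.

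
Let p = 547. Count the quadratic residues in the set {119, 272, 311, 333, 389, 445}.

(119/547) = +1 → QR.
(272/547) = -1 → non-residue.
(311/547) = +1 → QR.
(333/547) = -1 → non-residue.
(389/547) = -1 → non-residue.
(445/547) = +1 → QR.
Total quadratic residues among the 6: 3.

3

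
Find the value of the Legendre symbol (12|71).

Euler's criterion: (12/71) ≡ 12^35 (mod 71).
12^2 ≡ 2 (mod 71)
12^4 ≡ 4 (mod 71)
12^8 ≡ 16 (mod 71)
12^16 ≡ 43 (mod 71)
12^32 ≡ 3 (mod 71)
12^35 = 12^(32+2+1) ≡ 1 (mod 71).
Result is 1, so (12/71) = 1.

1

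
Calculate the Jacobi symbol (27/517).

Reciprocity: 27 ≡ 3 and 517 ≡ 1 (mod 4), so (27/517) = +(517/27).
Reduce top mod 27: now compute (4/27).
Pull out 2^2: since 27 ≡ 3 (mod 8), (2/27) = -1, so (2/27)^2 = +1.
Reached (1/27) = 1. Collecting the sign flips along the way, the symbol is +1.

1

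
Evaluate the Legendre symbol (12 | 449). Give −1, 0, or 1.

Pull out 2^2: since 449 ≡ 1 (mod 8), (2/449) = +1, so (2/449)^2 = +1.
Reciprocity: 3 ≡ 3 and 449 ≡ 1 (mod 4), so (3/449) = +(449/3).
Reduce top mod 3: now compute (2/3).
Pull out 2: since 3 ≡ 3 (mod 8), (2/3) = -1.
Reached (1/3) = 1. Collecting the sign flips along the way, the symbol is -1.

-1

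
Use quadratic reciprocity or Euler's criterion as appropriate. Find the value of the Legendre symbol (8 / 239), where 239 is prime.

Euler's criterion: (8/239) ≡ 8^119 (mod 239).
8^2 ≡ 64 (mod 239)
8^4 ≡ 33 (mod 239)
8^8 ≡ 133 (mod 239)
8^16 ≡ 3 (mod 239)
8^32 ≡ 9 (mod 239)
8^64 ≡ 81 (mod 239)
8^119 = 8^(64+32+16+4+2+1) ≡ 1 (mod 239).
Result is 1, so (8/239) = 1.

1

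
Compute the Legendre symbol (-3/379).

First reduce: -3 ≡ 376 (mod 379).
Pull out 2^3: since 379 ≡ 3 (mod 8), (2/379) = -1, so (2/379)^3 = -1.
Reciprocity: 47 ≡ 3 and 379 ≡ 3 (mod 4), so (47/379) = −(379/47).
Reduce top mod 47: now compute (3/47).
Reciprocity: 3 ≡ 3 and 47 ≡ 3 (mod 4), so (3/47) = −(47/3).
Reduce top mod 3: now compute (2/3).
Pull out 2: since 3 ≡ 3 (mod 8), (2/3) = -1.
Reached (1/3) = 1. Collecting the sign flips along the way, the symbol is +1.

1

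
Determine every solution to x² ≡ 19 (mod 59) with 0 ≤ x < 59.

14, 45

Since 59 ≡ 3 (mod 4), a square root of 19 is 19^((59+1)/4) = 19^15 mod 59.
Repeated squaring: 19^2≡7, 19^4≡49, 19^8≡41 (mod 59).
19^15 = 19^(8+4+2+1) ≡ 45 (mod 59).
Check: 45² = 2025 ≡ 19 (mod 59). The two roots are 14 and 45.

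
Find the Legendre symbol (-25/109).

1

First reduce: -25 ≡ 84 (mod 109).
Pull out 2^2: since 109 ≡ 5 (mod 8), (2/109) = -1, so (2/109)^2 = +1.
Reciprocity: 21 ≡ 1 and 109 ≡ 1 (mod 4), so (21/109) = +(109/21).
Reduce top mod 21: now compute (4/21).
Pull out 2^2: since 21 ≡ 5 (mod 8), (2/21) = -1, so (2/21)^2 = +1.
Reached (1/21) = 1. Collecting the sign flips along the way, the symbol is +1.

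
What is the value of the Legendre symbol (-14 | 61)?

First reduce: -14 ≡ 47 (mod 61).
Reciprocity: 47 ≡ 3 and 61 ≡ 1 (mod 4), so (47/61) = +(61/47).
Reduce top mod 47: now compute (14/47).
Pull out 2: since 47 ≡ 7 (mod 8), (2/47) = +1.
Reciprocity: 7 ≡ 3 and 47 ≡ 3 (mod 4), so (7/47) = −(47/7).
Reduce top mod 7: now compute (5/7).
Reciprocity: 5 ≡ 1 and 7 ≡ 3 (mod 4), so (5/7) = +(7/5).
Reduce top mod 5: now compute (2/5).
Pull out 2: since 5 ≡ 5 (mod 8), (2/5) = -1.
Reached (1/5) = 1. Collecting the sign flips along the way, the symbol is +1.

1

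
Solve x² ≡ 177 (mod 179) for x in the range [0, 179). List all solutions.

Since 179 ≡ 3 (mod 4), a square root of 177 is 177^((179+1)/4) = 177^45 mod 179.
Repeated squaring: 177^2≡4, 177^4≡16, 177^8≡77, 177^16≡22, 177^32≡126 (mod 179).
177^45 = 177^(32+8+4+1) ≡ 101 (mod 179).
Check: 101² = 10201 ≡ 177 (mod 179). The two roots are 78 and 101.

78, 101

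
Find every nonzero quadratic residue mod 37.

1 3 4 7 9 10 11 12 16 21 25 26 27 28 30 33 34 36

Square k = 1,…,18 (k and 37−k give the same square):
1²=1, 2²=4, 3²=9, 4²=16, 5²=25, 6²=36, 7²≡12, 8²≡27, 9²≡7, 10²≡26, 11²≡10, 12²≡33, 13²≡21, 14²≡11, 15²≡3, 16²≡34, 17²≡30, 18²≡28 (mod 37).
So the quadratic residues mod 37 are {1, 3, 4, 7, 9, 10, 11, 12, 16, 21, 25, 26, 27, 28, 30, 33, 34, 36}.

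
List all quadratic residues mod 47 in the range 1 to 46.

1,2,3,4,6,7,8,9,12,14,16,17,18,21,24,25,27,28,32,34,36,37,42

Square k = 1,…,23 (k and 47−k give the same square):
1²=1, 2²=4, 3²=9, 4²=16, 5²=25, 6²=36, 7²≡2, 8²≡17, 9²≡34, 10²≡6, 11²≡27, 12²≡3, 13²≡28, 14²≡8, 15²≡37, 16²≡21, 17²≡7, 18²≡42, 19²≡32, 20²≡24, 21²≡18, 22²≡14, 23²≡12 (mod 47).
So the quadratic residues mod 47 are {1, 2, 3, 4, 6, 7, 8, 9, 12, 14, 16, 17, 18, 21, 24, 25, 27, 28, 32, 34, 36, 37, 42}.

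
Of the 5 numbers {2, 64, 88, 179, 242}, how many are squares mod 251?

(2/251) = -1 → non-residue.
(64/251) = +1 → QR.
(88/251) = +1 → QR.
(179/251) = +1 → QR.
(242/251) = -1 → non-residue.
Total quadratic residues among the 5: 3.

3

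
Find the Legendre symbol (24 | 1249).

1

Pull out 2^3: since 1249 ≡ 1 (mod 8), (2/1249) = +1, so (2/1249)^3 = +1.
Reciprocity: 3 ≡ 3 and 1249 ≡ 1 (mod 4), so (3/1249) = +(1249/3).
Reduce top mod 3: now compute (1/3).
Reached (1/3) = 1. Collecting the sign flips along the way, the symbol is +1.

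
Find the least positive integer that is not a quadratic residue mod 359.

7

(2/359) = +1, so 2 is a residue.
(3/359) = +1, so 3 is a residue.
(4/359) = +1, so 4 is a residue.
(5/359) = +1, so 5 is a residue.
(6/359) = +1, so 6 is a residue.
(7/359) = −1, so 7 is the smallest positive non-residue mod 359.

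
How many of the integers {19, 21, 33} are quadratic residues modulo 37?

2

(19/37) = -1 → non-residue.
(21/37) = +1 → QR.
(33/37) = +1 → QR.
Total quadratic residues among the 3: 2.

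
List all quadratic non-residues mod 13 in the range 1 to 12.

Square k = 1,…,6 (k and 13−k give the same square):
1²=1, 2²=4, 3²=9, 4²≡3, 5²≡12, 6²≡10 (mod 13).
The residues are {1, 3, 4, 9, 10, 12}; the non-residues are the remaining 6 nonzero classes.

2 5 6 7 8 11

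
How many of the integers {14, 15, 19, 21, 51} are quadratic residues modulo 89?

(14/89) = -1 → non-residue.
(15/89) = -1 → non-residue.
(19/89) = -1 → non-residue.
(21/89) = +1 → QR.
(51/89) = -1 → non-residue.
Total quadratic residues among the 5: 1.

1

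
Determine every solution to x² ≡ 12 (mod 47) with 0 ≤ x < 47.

Since 47 ≡ 3 (mod 4), a square root of 12 is 12^((47+1)/4) = 12^12 mod 47.
Repeated squaring: 12^2≡3, 12^4≡9, 12^8≡34 (mod 47).
12^12 = 12^(8+4) ≡ 24 (mod 47).
Check: 24² = 576 ≡ 12 (mod 47). The two roots are 23 and 24.

23, 24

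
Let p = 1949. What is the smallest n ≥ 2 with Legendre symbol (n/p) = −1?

2

(2/1949) = −1, so 2 is the smallest positive non-residue mod 1949.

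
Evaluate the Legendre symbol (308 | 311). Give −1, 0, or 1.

-1

Euler's criterion: (308/311) ≡ 308^155 (mod 311).
308^2 ≡ 9 (mod 311)
308^4 ≡ 81 (mod 311)
308^8 ≡ 30 (mod 311)
308^16 ≡ 278 (mod 311)
308^32 ≡ 156 (mod 311)
308^64 ≡ 78 (mod 311)
308^128 ≡ 175 (mod 311)
308^155 = 308^(128+16+8+2+1) ≡ 310 (mod 311).
Result is 310 ≡ −1, so (308/311) = −1.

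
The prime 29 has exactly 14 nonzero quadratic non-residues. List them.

2 3 8 10 11 12 14 15 17 18 19 21 26 27

Square k = 1,…,14 (k and 29−k give the same square):
1²=1, 2²=4, 3²=9, 4²=16, 5²=25, 6²≡7, 7²≡20, 8²≡6, 9²≡23, 10²≡13, 11²≡5, 12²≡28, 13²≡24, 14²≡22 (mod 29).
The residues are {1, 4, 5, 6, 7, 9, 13, 16, 20, 22, 23, 24, 25, 28}; the non-residues are the remaining 14 nonzero classes.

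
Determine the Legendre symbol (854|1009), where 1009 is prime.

-1

Pull out 2: since 1009 ≡ 1 (mod 8), (2/1009) = +1.
Reciprocity: 427 ≡ 3 and 1009 ≡ 1 (mod 4), so (427/1009) = +(1009/427).
Reduce top mod 427: now compute (155/427).
Reciprocity: 155 ≡ 3 and 427 ≡ 3 (mod 4), so (155/427) = −(427/155).
Reduce top mod 155: now compute (117/155).
Reciprocity: 117 ≡ 1 and 155 ≡ 3 (mod 4), so (117/155) = +(155/117).
Reduce top mod 117: now compute (38/117).
Pull out 2: since 117 ≡ 5 (mod 8), (2/117) = -1.
Reciprocity: 19 ≡ 3 and 117 ≡ 1 (mod 4), so (19/117) = +(117/19).
Reduce top mod 19: now compute (3/19).
Reciprocity: 3 ≡ 3 and 19 ≡ 3 (mod 4), so (3/19) = −(19/3).
Reduce top mod 3: now compute (1/3).
Reached (1/3) = 1. Collecting the sign flips along the way, the symbol is -1.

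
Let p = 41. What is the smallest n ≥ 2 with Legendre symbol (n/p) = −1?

(2/41) = +1, so 2 is a residue.
(3/41) = −1, so 3 is the smallest positive non-residue mod 41.

3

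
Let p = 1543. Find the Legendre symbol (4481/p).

-1

First reduce: 4481 ≡ 1395 (mod 1543).
Reciprocity: 1395 ≡ 3 and 1543 ≡ 3 (mod 4), so (1395/1543) = −(1543/1395).
Reduce top mod 1395: now compute (148/1395).
Pull out 2^2: since 1395 ≡ 3 (mod 8), (2/1395) = -1, so (2/1395)^2 = +1.
Reciprocity: 37 ≡ 1 and 1395 ≡ 3 (mod 4), so (37/1395) = +(1395/37).
Reduce top mod 37: now compute (26/37).
Pull out 2: since 37 ≡ 5 (mod 8), (2/37) = -1.
Reciprocity: 13 ≡ 1 and 37 ≡ 1 (mod 4), so (13/37) = +(37/13).
Reduce top mod 13: now compute (11/13).
Reciprocity: 11 ≡ 3 and 13 ≡ 1 (mod 4), so (11/13) = +(13/11).
Reduce top mod 11: now compute (2/11).
Pull out 2: since 11 ≡ 3 (mod 8), (2/11) = -1.
Reached (1/11) = 1. Collecting the sign flips along the way, the symbol is -1.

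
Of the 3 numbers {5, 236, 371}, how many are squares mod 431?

(5/431) = +1 → QR.
(236/431) = +1 → QR.
(371/431) = -1 → non-residue.
Total quadratic residues among the 3: 2.

2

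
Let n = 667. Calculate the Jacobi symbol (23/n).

0

Reciprocity: 23 ≡ 3 and 667 ≡ 3 (mod 4), so (23/667) = −(667/23).
Reduce top mod 23: now compute (0/23).
Top reduces to 0: gcd > 1, so the symbol is 0.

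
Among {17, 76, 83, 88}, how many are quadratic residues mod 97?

1

(17/97) = -1 → non-residue.
(76/97) = -1 → non-residue.
(83/97) = -1 → non-residue.
(88/97) = +1 → QR.
Total quadratic residues among the 4: 1.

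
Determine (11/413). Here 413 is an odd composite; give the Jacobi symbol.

Reciprocity: 11 ≡ 3 and 413 ≡ 1 (mod 4), so (11/413) = +(413/11).
Reduce top mod 11: now compute (6/11).
Pull out 2: since 11 ≡ 3 (mod 8), (2/11) = -1.
Reciprocity: 3 ≡ 3 and 11 ≡ 3 (mod 4), so (3/11) = −(11/3).
Reduce top mod 3: now compute (2/3).
Pull out 2: since 3 ≡ 3 (mod 8), (2/3) = -1.
Reached (1/3) = 1. Collecting the sign flips along the way, the symbol is -1.

-1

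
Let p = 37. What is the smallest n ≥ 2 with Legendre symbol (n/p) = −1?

2

(2/37) = −1, so 2 is the smallest positive non-residue mod 37.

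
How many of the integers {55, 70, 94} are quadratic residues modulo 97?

(55/97) = -1 → non-residue.
(70/97) = +1 → QR.
(94/97) = +1 → QR.
Total quadratic residues among the 3: 2.

2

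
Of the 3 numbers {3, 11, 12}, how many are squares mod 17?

0

(3/17) = -1 → non-residue.
(11/17) = -1 → non-residue.
(12/17) = -1 → non-residue.
Total quadratic residues among the 3: 0.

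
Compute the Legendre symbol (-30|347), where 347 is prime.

Euler's criterion: (-30/347) ≡ 317^173 (mod 347).
317^2 ≡ 206 (mod 347)
317^4 ≡ 102 (mod 347)
317^8 ≡ 341 (mod 347)
317^16 ≡ 36 (mod 347)
317^32 ≡ 255 (mod 347)
317^64 ≡ 136 (mod 347)
317^128 ≡ 105 (mod 347)
317^173 = 317^(128+32+8+4+1) ≡ 346 (mod 347).
Result is 346 ≡ −1, so (-30/347) = −1.

-1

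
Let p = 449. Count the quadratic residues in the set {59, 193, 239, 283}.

2

(59/449) = +1 → QR.
(193/449) = +1 → QR.
(239/449) = -1 → non-residue.
(283/449) = -1 → non-residue.
Total quadratic residues among the 4: 2.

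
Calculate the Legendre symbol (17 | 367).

-1

Euler's criterion: (17/367) ≡ 17^183 (mod 367).
17^2 ≡ 289 (mod 367)
17^4 ≡ 212 (mod 367)
17^8 ≡ 170 (mod 367)
17^16 ≡ 274 (mod 367)
17^32 ≡ 208 (mod 367)
17^64 ≡ 325 (mod 367)
17^128 ≡ 296 (mod 367)
17^183 = 17^(128+32+16+4+2+1) ≡ 366 (mod 367).
Result is 366 ≡ −1, so (17/367) = −1.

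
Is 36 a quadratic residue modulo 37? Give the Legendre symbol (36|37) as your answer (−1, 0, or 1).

Pull out 2^2: since 37 ≡ 5 (mod 8), (2/37) = -1, so (2/37)^2 = +1.
Reciprocity: 9 ≡ 1 and 37 ≡ 1 (mod 4), so (9/37) = +(37/9).
Reduce top mod 9: now compute (1/9).
Reached (1/9) = 1. Collecting the sign flips along the way, the symbol is +1.

1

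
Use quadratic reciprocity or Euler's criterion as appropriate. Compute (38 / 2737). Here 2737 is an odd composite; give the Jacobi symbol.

Pull out 2: since 2737 ≡ 1 (mod 8), (2/2737) = +1.
Reciprocity: 19 ≡ 3 and 2737 ≡ 1 (mod 4), so (19/2737) = +(2737/19).
Reduce top mod 19: now compute (1/19).
Reached (1/19) = 1. Collecting the sign flips along the way, the symbol is +1.

1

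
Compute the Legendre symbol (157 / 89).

1

First reduce: 157 ≡ 68 (mod 89).
Pull out 2^2: since 89 ≡ 1 (mod 8), (2/89) = +1, so (2/89)^2 = +1.
Reciprocity: 17 ≡ 1 and 89 ≡ 1 (mod 4), so (17/89) = +(89/17).
Reduce top mod 17: now compute (4/17).
Pull out 2^2: since 17 ≡ 1 (mod 8), (2/17) = +1, so (2/17)^2 = +1.
Reached (1/17) = 1. Collecting the sign flips along the way, the symbol is +1.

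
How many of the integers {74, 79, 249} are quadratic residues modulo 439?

(74/439) = -1 → non-residue.
(79/439) = -1 → non-residue.
(249/439) = -1 → non-residue.
Total quadratic residues among the 3: 0.

0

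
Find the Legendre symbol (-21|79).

Euler's criterion: (-21/79) ≡ 58^39 (mod 79).
58^2 ≡ 46 (mod 79)
58^4 ≡ 62 (mod 79)
58^8 ≡ 52 (mod 79)
58^16 ≡ 18 (mod 79)
58^32 ≡ 8 (mod 79)
58^39 = 58^(32+4+2+1) ≡ 78 (mod 79).
Result is 78 ≡ −1, so (-21/79) = −1.

-1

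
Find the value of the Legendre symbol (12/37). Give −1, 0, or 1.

Pull out 2^2: since 37 ≡ 5 (mod 8), (2/37) = -1, so (2/37)^2 = +1.
Reciprocity: 3 ≡ 3 and 37 ≡ 1 (mod 4), so (3/37) = +(37/3).
Reduce top mod 3: now compute (1/3).
Reached (1/3) = 1. Collecting the sign flips along the way, the symbol is +1.

1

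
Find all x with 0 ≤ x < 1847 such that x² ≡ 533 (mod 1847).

89, 1758

Since 1847 ≡ 3 (mod 4), a square root of 533 is 533^((1847+1)/4) = 533^462 mod 1847.
Repeated squaring: 533^2≡1498, 533^4≡1746, 533^8≡966, 533^16≡421, 533^32≡1776, 533^64≡1347, 533^128≡655, 533^256≡521 (mod 1847).
533^462 = 533^(256+128+64+8+4+2) ≡ 89 (mod 1847).
Check: 89² = 7921 ≡ 533 (mod 1847). The two roots are 89 and 1758.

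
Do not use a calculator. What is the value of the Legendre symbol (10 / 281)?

1

Pull out 2: since 281 ≡ 1 (mod 8), (2/281) = +1.
Reciprocity: 5 ≡ 1 and 281 ≡ 1 (mod 4), so (5/281) = +(281/5).
Reduce top mod 5: now compute (1/5).
Reached (1/5) = 1. Collecting the sign flips along the way, the symbol is +1.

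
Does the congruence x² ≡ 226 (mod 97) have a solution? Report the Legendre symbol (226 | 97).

1

Euler's criterion: (226/97) ≡ 32^48 (mod 97).
32^2 ≡ 54 (mod 97)
32^4 ≡ 6 (mod 97)
32^8 ≡ 36 (mod 97)
32^16 ≡ 35 (mod 97)
32^32 ≡ 61 (mod 97)
32^48 = 32^(32+16) ≡ 1 (mod 97).
Result is 1, so (226/97) = 1.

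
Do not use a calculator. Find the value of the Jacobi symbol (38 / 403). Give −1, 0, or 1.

Pull out 2: since 403 ≡ 3 (mod 8), (2/403) = -1.
Reciprocity: 19 ≡ 3 and 403 ≡ 3 (mod 4), so (19/403) = −(403/19).
Reduce top mod 19: now compute (4/19).
Pull out 2^2: since 19 ≡ 3 (mod 8), (2/19) = -1, so (2/19)^2 = +1.
Reached (1/19) = 1. Collecting the sign flips along the way, the symbol is +1.

1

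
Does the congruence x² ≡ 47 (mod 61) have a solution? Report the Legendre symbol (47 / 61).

1

Reciprocity: 47 ≡ 3 and 61 ≡ 1 (mod 4), so (47/61) = +(61/47).
Reduce top mod 47: now compute (14/47).
Pull out 2: since 47 ≡ 7 (mod 8), (2/47) = +1.
Reciprocity: 7 ≡ 3 and 47 ≡ 3 (mod 4), so (7/47) = −(47/7).
Reduce top mod 7: now compute (5/7).
Reciprocity: 5 ≡ 1 and 7 ≡ 3 (mod 4), so (5/7) = +(7/5).
Reduce top mod 5: now compute (2/5).
Pull out 2: since 5 ≡ 5 (mod 8), (2/5) = -1.
Reached (1/5) = 1. Collecting the sign flips along the way, the symbol is +1.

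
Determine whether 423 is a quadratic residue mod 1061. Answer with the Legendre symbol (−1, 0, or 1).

Euler's criterion: (423/1061) ≡ 423^530 (mod 1061).
423^2 ≡ 681 (mod 1061)
423^4 ≡ 104 (mod 1061)
423^8 ≡ 206 (mod 1061)
423^16 ≡ 1057 (mod 1061)
423^32 ≡ 16 (mod 1061)
423^64 ≡ 256 (mod 1061)
423^128 ≡ 815 (mod 1061)
423^256 ≡ 39 (mod 1061)
423^512 ≡ 460 (mod 1061)
423^530 = 423^(512+16+2) ≡ 1 (mod 1061).
Result is 1, so (423/1061) = 1.

1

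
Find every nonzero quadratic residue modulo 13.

Square k = 1,…,6 (k and 13−k give the same square):
1²=1, 2²=4, 3²=9, 4²≡3, 5²≡12, 6²≡10 (mod 13).
So the quadratic residues mod 13 are {1, 3, 4, 9, 10, 12}.

1, 3, 4, 9, 10, 12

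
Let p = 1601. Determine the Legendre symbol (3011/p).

-1

First reduce: 3011 ≡ 1410 (mod 1601).
Pull out 2: since 1601 ≡ 1 (mod 8), (2/1601) = +1.
Reciprocity: 705 ≡ 1 and 1601 ≡ 1 (mod 4), so (705/1601) = +(1601/705).
Reduce top mod 705: now compute (191/705).
Reciprocity: 191 ≡ 3 and 705 ≡ 1 (mod 4), so (191/705) = +(705/191).
Reduce top mod 191: now compute (132/191).
Pull out 2^2: since 191 ≡ 7 (mod 8), (2/191) = +1, so (2/191)^2 = +1.
Reciprocity: 33 ≡ 1 and 191 ≡ 3 (mod 4), so (33/191) = +(191/33).
Reduce top mod 33: now compute (26/33).
Pull out 2: since 33 ≡ 1 (mod 8), (2/33) = +1.
Reciprocity: 13 ≡ 1 and 33 ≡ 1 (mod 4), so (13/33) = +(33/13).
Reduce top mod 13: now compute (7/13).
Reciprocity: 7 ≡ 3 and 13 ≡ 1 (mod 4), so (7/13) = +(13/7).
Reduce top mod 7: now compute (6/7).
Pull out 2: since 7 ≡ 7 (mod 8), (2/7) = +1.
Reciprocity: 3 ≡ 3 and 7 ≡ 3 (mod 4), so (3/7) = −(7/3).
Reduce top mod 3: now compute (1/3).
Reached (1/3) = 1. Collecting the sign flips along the way, the symbol is -1.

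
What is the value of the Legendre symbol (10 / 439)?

Pull out 2: since 439 ≡ 7 (mod 8), (2/439) = +1.
Reciprocity: 5 ≡ 1 and 439 ≡ 3 (mod 4), so (5/439) = +(439/5).
Reduce top mod 5: now compute (4/5).
Pull out 2^2: since 5 ≡ 5 (mod 8), (2/5) = -1, so (2/5)^2 = +1.
Reached (1/5) = 1. Collecting the sign flips along the way, the symbol is +1.

1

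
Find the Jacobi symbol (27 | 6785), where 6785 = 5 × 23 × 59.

Reciprocity: 27 ≡ 3 and 6785 ≡ 1 (mod 4), so (27/6785) = +(6785/27).
Reduce top mod 27: now compute (8/27).
Pull out 2^3: since 27 ≡ 3 (mod 8), (2/27) = -1, so (2/27)^3 = -1.
Reached (1/27) = 1. Collecting the sign flips along the way, the symbol is -1.

-1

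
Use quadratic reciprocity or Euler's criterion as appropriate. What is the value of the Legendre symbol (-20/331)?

First reduce: -20 ≡ 311 (mod 331).
Reciprocity: 311 ≡ 3 and 331 ≡ 3 (mod 4), so (311/331) = −(331/311).
Reduce top mod 311: now compute (20/311).
Pull out 2^2: since 311 ≡ 7 (mod 8), (2/311) = +1, so (2/311)^2 = +1.
Reciprocity: 5 ≡ 1 and 311 ≡ 3 (mod 4), so (5/311) = +(311/5).
Reduce top mod 5: now compute (1/5).
Reached (1/5) = 1. Collecting the sign flips along the way, the symbol is -1.

-1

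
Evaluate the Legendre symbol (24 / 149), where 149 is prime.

Pull out 2^3: since 149 ≡ 5 (mod 8), (2/149) = -1, so (2/149)^3 = -1.
Reciprocity: 3 ≡ 3 and 149 ≡ 1 (mod 4), so (3/149) = +(149/3).
Reduce top mod 3: now compute (2/3).
Pull out 2: since 3 ≡ 3 (mod 8), (2/3) = -1.
Reached (1/3) = 1. Collecting the sign flips along the way, the symbol is +1.

1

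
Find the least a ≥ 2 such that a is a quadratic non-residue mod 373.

(2/373) = −1, so 2 is the smallest positive non-residue mod 373.

2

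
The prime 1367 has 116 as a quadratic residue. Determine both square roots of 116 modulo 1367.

Since 1367 ≡ 3 (mod 4), a square root of 116 is 116^((1367+1)/4) = 116^342 mod 1367.
Repeated squaring: 116^2≡1153, 116^4≡685, 116^8≡344, 116^16≡774, 116^32≡330, 116^64≡907, 116^128≡1082, 116^256≡572 (mod 1367).
116^342 = 116^(256+64+16+4+2) ≡ 1148 (mod 1367).
Check: 1148² = 1317904 ≡ 116 (mod 1367). The two roots are 219 and 1148.

219, 1148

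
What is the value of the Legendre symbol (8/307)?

-1

Pull out 2^3: since 307 ≡ 3 (mod 8), (2/307) = -1, so (2/307)^3 = -1.
Reached (1/307) = 1. Collecting the sign flips along the way, the symbol is -1.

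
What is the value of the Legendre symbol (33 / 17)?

Euler's criterion: (33/17) ≡ 16^8 (mod 17).
16^2 ≡ 1 (mod 17)
16^4 ≡ 1 (mod 17)
16^8 ≡ 1 (mod 17)
16^8 = 16^(8) ≡ 1 (mod 17).
Result is 1, so (33/17) = 1.

1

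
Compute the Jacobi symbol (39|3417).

0

Reciprocity: 39 ≡ 3 and 3417 ≡ 1 (mod 4), so (39/3417) = +(3417/39).
Reduce top mod 39: now compute (24/39).
Pull out 2^3: since 39 ≡ 7 (mod 8), (2/39) = +1, so (2/39)^3 = +1.
Reciprocity: 3 ≡ 3 and 39 ≡ 3 (mod 4), so (3/39) = −(39/3).
Reduce top mod 3: now compute (0/3).
Top reduces to 0: gcd > 1, so the symbol is 0.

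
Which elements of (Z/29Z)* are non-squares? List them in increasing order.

Square k = 1,…,14 (k and 29−k give the same square):
1²=1, 2²=4, 3²=9, 4²=16, 5²=25, 6²≡7, 7²≡20, 8²≡6, 9²≡23, 10²≡13, 11²≡5, 12²≡28, 13²≡24, 14²≡22 (mod 29).
The residues are {1, 4, 5, 6, 7, 9, 13, 16, 20, 22, 23, 24, 25, 28}; the non-residues are the remaining 14 nonzero classes.

2,3,8,10,11,12,14,15,17,18,19,21,26,27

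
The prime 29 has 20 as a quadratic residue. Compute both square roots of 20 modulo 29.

29 ≡ 1 (mod 4), so we find a root by search.
Trying successive values, 7² = 49 ≡ 20 (mod 29). The other root is 29 − 7 = 22.

7, 22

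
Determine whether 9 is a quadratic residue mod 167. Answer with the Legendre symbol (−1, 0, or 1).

Reciprocity: 9 ≡ 1 and 167 ≡ 3 (mod 4), so (9/167) = +(167/9).
Reduce top mod 9: now compute (5/9).
Reciprocity: 5 ≡ 1 and 9 ≡ 1 (mod 4), so (5/9) = +(9/5).
Reduce top mod 5: now compute (4/5).
Pull out 2^2: since 5 ≡ 5 (mod 8), (2/5) = -1, so (2/5)^2 = +1.
Reached (1/5) = 1. Collecting the sign flips along the way, the symbol is +1.

1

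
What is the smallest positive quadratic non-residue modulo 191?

7

(2/191) = +1, so 2 is a residue.
(3/191) = +1, so 3 is a residue.
(4/191) = +1, so 4 is a residue.
(5/191) = +1, so 5 is a residue.
(6/191) = +1, so 6 is a residue.
(7/191) = −1, so 7 is the smallest positive non-residue mod 191.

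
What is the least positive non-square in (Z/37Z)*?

(2/37) = −1, so 2 is the smallest positive non-residue mod 37.

2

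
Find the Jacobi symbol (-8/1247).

First reduce: -8 ≡ 1239 (mod 1247).
Reciprocity: 1239 ≡ 3 and 1247 ≡ 3 (mod 4), so (1239/1247) = −(1247/1239).
Reduce top mod 1239: now compute (8/1239).
Pull out 2^3: since 1239 ≡ 7 (mod 8), (2/1239) = +1, so (2/1239)^3 = +1.
Reached (1/1239) = 1. Collecting the sign flips along the way, the symbol is -1.

-1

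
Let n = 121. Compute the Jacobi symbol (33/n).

Reciprocity: 33 ≡ 1 and 121 ≡ 1 (mod 4), so (33/121) = +(121/33).
Reduce top mod 33: now compute (22/33).
Pull out 2: since 33 ≡ 1 (mod 8), (2/33) = +1.
Reciprocity: 11 ≡ 3 and 33 ≡ 1 (mod 4), so (11/33) = +(33/11).
Reduce top mod 11: now compute (0/11).
Top reduces to 0: gcd > 1, so the symbol is 0.

0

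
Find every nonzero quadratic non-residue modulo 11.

Square k = 1,…,5 (k and 11−k give the same square):
1²=1, 2²=4, 3²=9, 4²≡5, 5²≡3 (mod 11).
The residues are {1, 3, 4, 5, 9}; the non-residues are the remaining 5 nonzero classes.

2, 6, 7, 8, 10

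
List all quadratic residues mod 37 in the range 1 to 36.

1 3 4 7 9 10 11 12 16 21 25 26 27 28 30 33 34 36

Square k = 1,…,18 (k and 37−k give the same square):
1²=1, 2²=4, 3²=9, 4²=16, 5²=25, 6²=36, 7²≡12, 8²≡27, 9²≡7, 10²≡26, 11²≡10, 12²≡33, 13²≡21, 14²≡11, 15²≡3, 16²≡34, 17²≡30, 18²≡28 (mod 37).
So the quadratic residues mod 37 are {1, 3, 4, 7, 9, 10, 11, 12, 16, 21, 25, 26, 27, 28, 30, 33, 34, 36}.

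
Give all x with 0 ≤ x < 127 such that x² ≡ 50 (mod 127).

47, 80

Since 127 ≡ 3 (mod 4), a square root of 50 is 50^((127+1)/4) = 50^32 mod 127.
Repeated squaring: 50^2≡87, 50^4≡76, 50^8≡61, 50^16≡38, 50^32≡47 (mod 127).
50^32 = 50^(32) ≡ 47 (mod 127).
Check: 47² = 2209 ≡ 50 (mod 127). The two roots are 47 and 80.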